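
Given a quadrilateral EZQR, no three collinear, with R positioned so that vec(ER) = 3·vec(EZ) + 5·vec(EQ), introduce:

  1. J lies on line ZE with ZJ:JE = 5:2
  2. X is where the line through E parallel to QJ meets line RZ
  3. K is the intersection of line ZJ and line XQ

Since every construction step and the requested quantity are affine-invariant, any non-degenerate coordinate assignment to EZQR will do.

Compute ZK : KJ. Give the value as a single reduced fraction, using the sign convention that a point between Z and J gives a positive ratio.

ZK:KJ = -343/48

Choose coordinates E = (0, 0), Z = (1, 0), Q = (0, 1), R = (3, 5).
1. J lies on line ZE with ZJ:JE = 5:2 ⇒ J = (2/7, 0)
2. X is where the line through E parallel to QJ meets line RZ ⇒ X = (5/12, -35/24)
3. K is the intersection of line ZJ and line XQ ⇒ K = (10/59, 0)
K = Z + t·(J−Z) with t = 343/295, so ZK:KJ = t:(1−t) = 343/295:-48/295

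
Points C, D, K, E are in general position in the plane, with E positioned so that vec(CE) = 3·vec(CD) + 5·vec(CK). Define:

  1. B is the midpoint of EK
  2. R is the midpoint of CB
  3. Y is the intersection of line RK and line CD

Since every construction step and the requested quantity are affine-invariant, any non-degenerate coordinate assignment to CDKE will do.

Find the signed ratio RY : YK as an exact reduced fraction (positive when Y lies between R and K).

Choose coordinates C = (0, 0), D = (1, 0), K = (0, 1), E = (3, 5).
1. B is the midpoint of EK ⇒ B = (3/2, 3)
2. R is the midpoint of CB ⇒ R = (3/4, 3/2)
3. Y is the intersection of line RK and line CD ⇒ Y = (-3/2, 0)
Y = R + t·(K−R) with t = 3, so RY:YK = t:(1−t) = 3:-2

RY:YK = -3/2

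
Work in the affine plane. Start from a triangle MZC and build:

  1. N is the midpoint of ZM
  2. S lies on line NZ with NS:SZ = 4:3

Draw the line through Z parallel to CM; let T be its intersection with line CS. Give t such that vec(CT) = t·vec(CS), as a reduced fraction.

t = 14/11

Set M = (0, 0), Z = (1, 0), C = (0, 1); any affine frame gives the same invariant.
1. N is the midpoint of ZM ⇒ N = (1/2, 0)
2. S lies on line NZ with NS:SZ = 4:3 ⇒ S = (11/14, 0)
through Z parallel to CM: direction (0, -1); meets CS at T = (1, -3/11)
T = C + t·(S−C) with t = 14/11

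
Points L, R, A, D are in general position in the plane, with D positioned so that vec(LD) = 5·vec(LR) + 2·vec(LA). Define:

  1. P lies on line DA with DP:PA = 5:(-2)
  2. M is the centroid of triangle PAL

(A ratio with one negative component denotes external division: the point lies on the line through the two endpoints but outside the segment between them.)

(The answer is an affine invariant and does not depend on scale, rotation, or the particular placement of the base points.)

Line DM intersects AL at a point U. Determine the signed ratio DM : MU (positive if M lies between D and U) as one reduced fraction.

DM:MU = -11/2

Work in coordinates with L = (0, 0), R = (1, 0), A = (0, 1), D = (5, 2).
1. P lies on line DA with DP:PA = 5:(-2) ⇒ P = (-10/3, 1/3)
2. M is the centroid of triangle PAL ⇒ M = (-10/9, 4/9)
line DM meets AL at U = (0, 8/11)
M = D + t·(U−D) with t = 11/9, so DM:MU = 11/9:-2/9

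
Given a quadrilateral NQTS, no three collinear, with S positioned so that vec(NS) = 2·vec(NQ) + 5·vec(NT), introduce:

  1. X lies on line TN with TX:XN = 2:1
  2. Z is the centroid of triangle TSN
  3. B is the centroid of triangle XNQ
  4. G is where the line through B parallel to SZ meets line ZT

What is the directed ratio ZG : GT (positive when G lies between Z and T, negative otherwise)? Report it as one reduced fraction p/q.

Set N = (0, 0), Q = (1, 0), T = (0, 1), S = (2, 5); any affine frame gives the same invariant.
1. X lies on line TN with TX:XN = 2:1 ⇒ X = (0, 1/3)
2. Z is the centroid of triangle TSN ⇒ Z = (2/3, 2)
3. B is the centroid of triangle XNQ ⇒ B = (1/3, 1/9)
4. G is where the line through B parallel to SZ meets line ZT ⇒ G = (59/27, 77/18)
G = Z + t·(T−Z) with t = -41/18, so ZG:GT = t:(1−t) = -41/18:59/18

ZG:GT = -41/59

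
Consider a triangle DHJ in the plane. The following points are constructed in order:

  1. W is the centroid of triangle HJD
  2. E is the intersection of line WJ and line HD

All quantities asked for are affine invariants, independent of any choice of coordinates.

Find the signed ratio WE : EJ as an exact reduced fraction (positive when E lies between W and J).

WE:EJ = -1/3

Assign D = (0, 0), H = (1, 0), J = (0, 1) — the answer is frame-independent, so this choice is without loss of generality.
1. W is the centroid of triangle HJD ⇒ W = (1/3, 1/3)
2. E is the intersection of line WJ and line HD ⇒ E = (1/2, 0)
E = W + t·(J−W) with t = -1/2, so WE:EJ = t:(1−t) = -1/2:3/2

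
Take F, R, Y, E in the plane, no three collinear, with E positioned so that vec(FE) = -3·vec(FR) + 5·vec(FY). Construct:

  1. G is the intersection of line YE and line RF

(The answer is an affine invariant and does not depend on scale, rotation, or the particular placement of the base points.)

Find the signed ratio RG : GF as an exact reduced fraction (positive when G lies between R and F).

Assign F = (0, 0), R = (1, 0), Y = (0, 1), E = (-3, 5) — the answer is frame-independent, so this choice is without loss of generality.
1. G is the intersection of line YE and line RF ⇒ G = (3/4, 0)
G = R + t·(F−R) with t = 1/4, so RG:GF = t:(1−t) = 1/4:3/4

RG:GF = 1/3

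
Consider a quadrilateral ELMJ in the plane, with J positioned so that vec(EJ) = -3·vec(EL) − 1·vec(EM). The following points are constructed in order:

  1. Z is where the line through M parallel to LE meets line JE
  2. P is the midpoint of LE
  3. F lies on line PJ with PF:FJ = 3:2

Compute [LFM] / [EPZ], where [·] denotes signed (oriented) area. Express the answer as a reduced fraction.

[LFM]:[EPZ] = -32/5

Work in coordinates with E = (0, 0), L = (1, 0), M = (0, 1), J = (-3, -1).
1. Z is where the line through M parallel to LE meets line JE ⇒ Z = (3, 1)
2. P is the midpoint of LE ⇒ P = (1/2, 0)
3. F lies on line PJ with PF:FJ = 3:2 ⇒ F = (-8/5, -3/5)
2·[LFM] = -16/5, 2·[EPZ] = 1/2
[LFM]:[EPZ] = -16/5:1/2 = -32/5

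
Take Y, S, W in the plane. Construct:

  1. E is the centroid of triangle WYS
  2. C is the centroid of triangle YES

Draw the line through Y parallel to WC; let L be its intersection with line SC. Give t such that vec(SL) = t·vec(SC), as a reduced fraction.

Choose coordinates Y = (0, 0), S = (1, 0), W = (0, 1).
1. E is the centroid of triangle WYS ⇒ E = (1/3, 1/3)
2. C is the centroid of triangle YES ⇒ C = (4/9, 1/9)
through Y parallel to WC: direction (4/9, -8/9); meets SC at L = (-1/9, 2/9)
L = S + t·(C−S) with t = 2

t = 2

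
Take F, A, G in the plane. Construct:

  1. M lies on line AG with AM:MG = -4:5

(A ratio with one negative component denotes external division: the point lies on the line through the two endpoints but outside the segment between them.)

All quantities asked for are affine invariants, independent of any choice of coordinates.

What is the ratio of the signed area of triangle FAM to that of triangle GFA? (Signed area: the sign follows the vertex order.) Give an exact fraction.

[FAM]:[GFA] = -4

Assign F = (0, 0), A = (1, 0), G = (0, 1) — the answer is frame-independent, so this choice is without loss of generality.
1. M lies on line AG with AM:MG = -4:5 ⇒ M = (5, -4)
2·[FAM] = -4, 2·[GFA] = 1
[FAM]:[GFA] = -4:1 = -4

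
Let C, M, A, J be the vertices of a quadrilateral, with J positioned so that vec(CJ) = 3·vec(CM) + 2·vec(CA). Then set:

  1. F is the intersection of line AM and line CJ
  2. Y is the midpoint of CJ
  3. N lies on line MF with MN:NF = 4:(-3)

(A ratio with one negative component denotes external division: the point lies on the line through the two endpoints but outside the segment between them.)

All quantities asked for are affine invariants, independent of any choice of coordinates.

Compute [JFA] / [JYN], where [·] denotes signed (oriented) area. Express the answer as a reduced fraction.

[JFA]:[JYN] = 4/5

Set C = (0, 0), M = (1, 0), A = (0, 1), J = (3, 2); any affine frame gives the same invariant.
1. F is the intersection of line AM and line CJ ⇒ F = (3/5, 2/5)
2. Y is the midpoint of CJ ⇒ Y = (3/2, 1)
3. N lies on line MF with MN:NF = 4:(-3) ⇒ N = (-3/5, 8/5)
2·[JFA] = -12/5, 2·[JYN] = -3
[JFA]:[JYN] = -12/5:-3 = 4/5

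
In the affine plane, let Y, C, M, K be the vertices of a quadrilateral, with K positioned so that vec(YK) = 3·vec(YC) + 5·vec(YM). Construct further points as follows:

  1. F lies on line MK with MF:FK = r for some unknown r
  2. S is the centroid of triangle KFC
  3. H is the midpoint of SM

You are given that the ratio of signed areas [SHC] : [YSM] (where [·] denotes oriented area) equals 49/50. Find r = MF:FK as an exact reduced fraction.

r = 3

Choose coordinates Y = (0, 0), C = (1, 0), M = (0, 1), K = (3, 5).
1. With MF:FK = r, write λ = r/(r+1) so F = M + λ·(K−M); F is affine-linear in λ
2. S is the centroid of triangle KFC ⇒ S is an affine combination of earlier points and hence also affine-linear in λ
3. H is the midpoint of SM ⇒ H is an affine combination of earlier points and hence also affine-linear in λ
Every point depending on F is an affine combination of F and λ-independent points, so each such coordinate is linear in λ; the λ² term in each signed area is a multiple of (K−M)×(K−M) = 0, so 2·[SHC] and 2·[YSM] are each linear in λ. Evaluating at λ=0 and λ=1:
  2·[SHC] = 7/6·λ + 7/6,   2·[YSM] = λ + 4/3
So [SHC]:[YSM] = (7/6·λ + 7/6) / (λ + 4/3). Setting this equal to 49/50:
  7/6·λ + 7/6 = 49/50·(λ + 4/3)  ⇒  λ = 3/4
Then r = λ/(1−λ) = (3/4)/(1/4) = 3. Check: with r = 3, F = (9/4, 4) and [SHC]:[YSM] = 49/50 as required.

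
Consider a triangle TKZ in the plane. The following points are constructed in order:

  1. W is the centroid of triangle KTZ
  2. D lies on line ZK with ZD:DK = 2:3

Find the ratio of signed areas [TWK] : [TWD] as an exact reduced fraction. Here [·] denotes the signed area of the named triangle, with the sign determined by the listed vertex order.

[TWK]:[TWD] = -5

Assign T = (0, 0), K = (1, 0), Z = (0, 1) — the answer is frame-independent, so this choice is without loss of generality.
1. W is the centroid of triangle KTZ ⇒ W = (1/3, 1/3)
2. D lies on line ZK with ZD:DK = 2:3 ⇒ D = (2/5, 3/5)
2·[TWK] = -1/3, 2·[TWD] = 1/15
[TWK]:[TWD] = -1/3:1/15 = -5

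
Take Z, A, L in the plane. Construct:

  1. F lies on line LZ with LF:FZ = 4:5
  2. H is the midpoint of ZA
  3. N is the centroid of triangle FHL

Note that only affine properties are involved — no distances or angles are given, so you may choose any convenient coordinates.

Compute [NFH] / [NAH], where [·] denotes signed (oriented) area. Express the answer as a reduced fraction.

[NFH]:[NAH] = -2/7

Work in coordinates with Z = (0, 0), A = (1, 0), L = (0, 1).
1. F lies on line LZ with LF:FZ = 4:5 ⇒ F = (0, 5/9)
2. H is the midpoint of ZA ⇒ H = (1/2, 0)
3. N is the centroid of triangle FHL ⇒ N = (1/6, 14/27)
2·[NFH] = 2/27, 2·[NAH] = -7/27
[NFH]:[NAH] = 2/27:-7/27 = -2/7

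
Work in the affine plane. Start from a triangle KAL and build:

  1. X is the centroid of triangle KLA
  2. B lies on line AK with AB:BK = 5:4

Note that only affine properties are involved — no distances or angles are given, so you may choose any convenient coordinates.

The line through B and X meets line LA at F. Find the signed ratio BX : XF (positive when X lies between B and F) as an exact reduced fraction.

Assign K = (0, 0), A = (1, 0), L = (0, 1) — the answer is frame-independent, so this choice is without loss of generality.
1. X is the centroid of triangle KLA ⇒ X = (1/3, 1/3)
2. B lies on line AK with AB:BK = 5:4 ⇒ B = (4/9, 0)
line BX meets LA at F = (1/6, 5/6)
X = B + t·(F−B) with t = 2/5, so BX:XF = 2/5:3/5

BX:XF = 2/3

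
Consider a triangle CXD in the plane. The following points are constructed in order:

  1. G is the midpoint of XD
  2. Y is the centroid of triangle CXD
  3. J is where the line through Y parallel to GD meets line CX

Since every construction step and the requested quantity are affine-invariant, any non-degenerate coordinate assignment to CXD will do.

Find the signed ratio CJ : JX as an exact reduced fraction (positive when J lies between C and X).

CJ:JX = 2

Work in coordinates with C = (0, 0), X = (1, 0), D = (0, 1).
1. G is the midpoint of XD ⇒ G = (1/2, 1/2)
2. Y is the centroid of triangle CXD ⇒ Y = (1/3, 1/3)
3. J is where the line through Y parallel to GD meets line CX ⇒ J = (2/3, 0)
J = C + t·(X−C) with t = 2/3, so CJ:JX = t:(1−t) = 2/3:1/3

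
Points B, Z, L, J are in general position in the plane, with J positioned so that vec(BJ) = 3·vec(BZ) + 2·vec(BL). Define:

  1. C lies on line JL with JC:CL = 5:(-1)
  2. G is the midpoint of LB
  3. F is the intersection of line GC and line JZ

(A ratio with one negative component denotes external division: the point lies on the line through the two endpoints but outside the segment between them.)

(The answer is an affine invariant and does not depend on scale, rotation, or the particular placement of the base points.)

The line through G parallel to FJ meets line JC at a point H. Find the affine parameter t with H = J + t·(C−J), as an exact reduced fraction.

Work in coordinates with B = (0, 0), Z = (1, 0), L = (0, 1), J = (3, 2).
1. C lies on line JL with JC:CL = 5:(-1) ⇒ C = (-3/4, 3/4)
2. G is the midpoint of LB ⇒ G = (0, 1/2)
3. F is the intersection of line GC and line JZ ⇒ F = (9/8, 1/8)
through G parallel to FJ: direction (15/8, 15/8); meets JC at H = (3/4, 5/4)
H = J + t·(C−J) with t = 3/5

t = 3/5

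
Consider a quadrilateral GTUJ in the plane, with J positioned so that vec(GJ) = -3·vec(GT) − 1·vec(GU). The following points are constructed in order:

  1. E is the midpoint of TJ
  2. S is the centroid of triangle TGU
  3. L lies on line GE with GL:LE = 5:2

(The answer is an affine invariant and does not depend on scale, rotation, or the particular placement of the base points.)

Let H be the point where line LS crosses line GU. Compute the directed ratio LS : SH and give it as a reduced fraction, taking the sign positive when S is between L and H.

Choose coordinates G = (0, 0), T = (1, 0), U = (0, 1), J = (-3, -1).
1. E is the midpoint of TJ ⇒ E = (-1, -1/2)
2. S is the centroid of triangle TGU ⇒ S = (1/3, 1/3)
3. L lies on line GE with GL:LE = 5:2 ⇒ L = (-5/7, -5/14)
line LS meets GU at H = (0, 5/44)
S = L + t·(H−L) with t = 22/15, so LS:SH = 22/15:-7/15

LS:SH = -22/7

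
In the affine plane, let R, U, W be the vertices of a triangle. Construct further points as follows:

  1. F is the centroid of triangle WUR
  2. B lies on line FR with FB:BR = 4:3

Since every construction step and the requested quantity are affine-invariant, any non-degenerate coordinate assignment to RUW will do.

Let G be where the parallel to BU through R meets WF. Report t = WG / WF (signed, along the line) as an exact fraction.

t = 18/11

Assign R = (0, 0), U = (1, 0), W = (0, 1) — the answer is frame-independent, so this choice is without loss of generality.
1. F is the centroid of triangle WUR ⇒ F = (1/3, 1/3)
2. B lies on line FR with FB:BR = 4:3 ⇒ B = (1/7, 1/7)
through R parallel to BU: direction (6/7, -1/7); meets WF at G = (6/11, -1/11)
G = W + t·(F−W) with t = 18/11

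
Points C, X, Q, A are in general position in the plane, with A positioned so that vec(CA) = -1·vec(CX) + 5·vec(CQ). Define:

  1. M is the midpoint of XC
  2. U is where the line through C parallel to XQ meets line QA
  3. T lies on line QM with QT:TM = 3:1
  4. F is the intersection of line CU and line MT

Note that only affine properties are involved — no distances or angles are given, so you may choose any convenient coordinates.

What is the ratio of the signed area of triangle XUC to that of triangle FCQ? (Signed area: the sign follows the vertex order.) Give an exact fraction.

[XUC]:[FCQ] = 1/3

Set C = (0, 0), X = (1, 0), Q = (0, 1), A = (-1, 5); any affine frame gives the same invariant.
1. M is the midpoint of XC ⇒ M = (1/2, 0)
2. U is where the line through C parallel to XQ meets line QA ⇒ U = (1/3, -1/3)
3. T lies on line QM with QT:TM = 3:1 ⇒ T = (3/8, 1/4)
4. F is the intersection of line CU and line MT ⇒ F = (1, -1)
2·[XUC] = -1/3, 2·[FCQ] = -1
[XUC]:[FCQ] = -1/3:-1 = 1/3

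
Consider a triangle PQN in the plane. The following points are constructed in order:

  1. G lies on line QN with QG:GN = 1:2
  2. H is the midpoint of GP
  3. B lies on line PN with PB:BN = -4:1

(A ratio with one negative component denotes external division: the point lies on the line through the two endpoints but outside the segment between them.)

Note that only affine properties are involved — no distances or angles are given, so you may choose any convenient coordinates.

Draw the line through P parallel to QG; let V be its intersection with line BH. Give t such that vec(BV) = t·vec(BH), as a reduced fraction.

t = 8/5

Choose coordinates P = (0, 0), Q = (1, 0), N = (0, 1).
1. G lies on line QN with QG:GN = 1:2 ⇒ G = (2/3, 1/3)
2. H is the midpoint of GP ⇒ H = (1/3, 1/6)
3. B lies on line PN with PB:BN = -4:1 ⇒ B = (0, 4/3)
through P parallel to QG: direction (-1/3, 1/3); meets BH at V = (8/15, -8/15)
V = B + t·(H−B) with t = 8/5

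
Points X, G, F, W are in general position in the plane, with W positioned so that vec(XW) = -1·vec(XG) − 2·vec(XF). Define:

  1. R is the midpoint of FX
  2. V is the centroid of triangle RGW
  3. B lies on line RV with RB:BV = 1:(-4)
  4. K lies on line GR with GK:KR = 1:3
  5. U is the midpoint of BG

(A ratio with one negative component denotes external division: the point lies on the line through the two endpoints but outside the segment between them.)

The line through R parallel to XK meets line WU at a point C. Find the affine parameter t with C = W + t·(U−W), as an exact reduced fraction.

t = 14/13

Assign X = (0, 0), G = (1, 0), F = (0, 1), W = (-1, -2) — the answer is frame-independent, so this choice is without loss of generality.
1. R is the midpoint of FX ⇒ R = (0, 1/2)
2. V is the centroid of triangle RGW ⇒ V = (0, -1/2)
3. B lies on line RV with RB:BV = 1:(-4) ⇒ B = (0, 5/6)
4. K lies on line GR with GK:KR = 1:3 ⇒ K = (3/4, 1/8)
5. U is the midpoint of BG ⇒ U = (1/2, 5/12)
through R parallel to XK: direction (3/4, 1/8); meets WU at C = (8/13, 47/78)
C = W + t·(U−W) with t = 14/13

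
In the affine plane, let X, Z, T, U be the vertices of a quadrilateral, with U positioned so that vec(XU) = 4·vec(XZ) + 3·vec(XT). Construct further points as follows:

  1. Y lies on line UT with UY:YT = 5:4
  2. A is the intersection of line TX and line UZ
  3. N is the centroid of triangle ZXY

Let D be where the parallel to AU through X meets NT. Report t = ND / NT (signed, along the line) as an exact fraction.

Set X = (0, 0), Z = (1, 0), T = (0, 1), U = (4, 3); any affine frame gives the same invariant.
1. Y lies on line UT with UY:YT = 5:4 ⇒ Y = (16/9, 17/9)
2. A is the intersection of line TX and line UZ ⇒ A = (0, -1)
3. N is the centroid of triangle ZXY ⇒ N = (25/27, 17/27)
through X parallel to AU: direction (4, 4); meets NT at D = (5/7, 5/7)
D = N + t·(T−N) with t = 8/35

t = 8/35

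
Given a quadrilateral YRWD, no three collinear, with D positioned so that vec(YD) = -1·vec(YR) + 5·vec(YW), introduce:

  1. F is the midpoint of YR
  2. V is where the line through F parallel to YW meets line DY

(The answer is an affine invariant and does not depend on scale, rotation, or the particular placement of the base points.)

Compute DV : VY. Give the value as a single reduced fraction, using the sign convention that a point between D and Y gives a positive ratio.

DV:VY = -3

Choose coordinates Y = (0, 0), R = (1, 0), W = (0, 1), D = (-1, 5).
1. F is the midpoint of YR ⇒ F = (1/2, 0)
2. V is where the line through F parallel to YW meets line DY ⇒ V = (1/2, -5/2)
V = D + t·(Y−D) with t = 3/2, so DV:VY = t:(1−t) = 3/2:-1/2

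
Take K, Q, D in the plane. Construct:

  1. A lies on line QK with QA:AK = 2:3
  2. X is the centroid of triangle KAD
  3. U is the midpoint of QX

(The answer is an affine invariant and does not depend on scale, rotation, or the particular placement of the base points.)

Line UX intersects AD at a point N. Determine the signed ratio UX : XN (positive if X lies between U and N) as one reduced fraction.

UX:XN = -3/2

Assign K = (0, 0), Q = (1, 0), D = (0, 1) — the answer is frame-independent, so this choice is without loss of generality.
1. A lies on line QK with QA:AK = 2:3 ⇒ A = (3/5, 0)
2. X is the centroid of triangle KAD ⇒ X = (1/5, 1/3)
3. U is the midpoint of QX ⇒ U = (3/5, 1/6)
line UX meets AD at N = (7/15, 2/9)
X = U + t·(N−U) with t = 3, so UX:XN = 3:-2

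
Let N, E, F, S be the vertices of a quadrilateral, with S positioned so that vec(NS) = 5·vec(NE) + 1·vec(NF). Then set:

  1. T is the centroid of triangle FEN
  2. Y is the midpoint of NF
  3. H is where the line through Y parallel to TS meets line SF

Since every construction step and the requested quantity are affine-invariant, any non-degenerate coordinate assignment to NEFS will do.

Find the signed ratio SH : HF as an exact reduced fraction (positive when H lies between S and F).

SH:HF = 3/7

Set N = (0, 0), E = (1, 0), F = (0, 1), S = (5, 1); any affine frame gives the same invariant.
1. T is the centroid of triangle FEN ⇒ T = (1/3, 1/3)
2. Y is the midpoint of NF ⇒ Y = (0, 1/2)
3. H is where the line through Y parallel to TS meets line SF ⇒ H = (7/2, 1)
H = S + t·(F−S) with t = 3/10, so SH:HF = t:(1−t) = 3/10:7/10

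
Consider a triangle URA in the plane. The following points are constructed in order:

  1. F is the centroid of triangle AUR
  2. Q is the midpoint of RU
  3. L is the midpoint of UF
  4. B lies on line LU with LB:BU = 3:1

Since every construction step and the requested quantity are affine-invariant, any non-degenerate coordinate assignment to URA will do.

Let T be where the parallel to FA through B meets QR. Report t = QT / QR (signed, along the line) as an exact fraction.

Choose coordinates U = (0, 0), R = (1, 0), A = (0, 1).
1. F is the centroid of triangle AUR ⇒ F = (1/3, 1/3)
2. Q is the midpoint of RU ⇒ Q = (1/2, 0)
3. L is the midpoint of UF ⇒ L = (1/6, 1/6)
4. B lies on line LU with LB:BU = 3:1 ⇒ B = (1/24, 1/24)
through B parallel to FA: direction (-1/3, 2/3); meets QR at T = (1/16, 0)
T = Q + t·(R−Q) with t = -7/8

t = -7/8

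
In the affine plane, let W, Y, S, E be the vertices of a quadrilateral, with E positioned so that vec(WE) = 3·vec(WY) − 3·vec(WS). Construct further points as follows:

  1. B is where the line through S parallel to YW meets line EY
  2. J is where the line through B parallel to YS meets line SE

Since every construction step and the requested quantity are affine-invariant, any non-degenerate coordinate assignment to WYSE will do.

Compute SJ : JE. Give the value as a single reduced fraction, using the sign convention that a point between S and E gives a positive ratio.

Set W = (0, 0), Y = (1, 0), S = (0, 1), E = (3, -3); any affine frame gives the same invariant.
1. B is where the line through S parallel to YW meets line EY ⇒ B = (1/3, 1)
2. J is where the line through B parallel to YS meets line SE ⇒ J = (-1, 7/3)
J = S + t·(E−S) with t = -1/3, so SJ:JE = t:(1−t) = -1/3:4/3

SJ:JE = -1/4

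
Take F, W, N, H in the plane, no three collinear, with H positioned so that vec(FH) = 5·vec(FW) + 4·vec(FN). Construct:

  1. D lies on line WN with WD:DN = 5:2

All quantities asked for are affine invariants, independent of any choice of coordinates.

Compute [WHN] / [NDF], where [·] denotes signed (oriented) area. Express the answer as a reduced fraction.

[WHN]:[NDF] = -28

Assign F = (0, 0), W = (1, 0), N = (0, 1), H = (5, 4) — the answer is frame-independent, so this choice is without loss of generality.
1. D lies on line WN with WD:DN = 5:2 ⇒ D = (2/7, 5/7)
2·[WHN] = 8, 2·[NDF] = -2/7
[WHN]:[NDF] = 8:-2/7 = -28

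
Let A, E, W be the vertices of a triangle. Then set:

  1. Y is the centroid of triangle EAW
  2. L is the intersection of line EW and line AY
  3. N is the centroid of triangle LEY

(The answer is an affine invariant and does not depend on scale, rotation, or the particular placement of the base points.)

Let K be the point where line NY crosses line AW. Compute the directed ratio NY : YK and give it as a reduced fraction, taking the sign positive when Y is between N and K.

Assign A = (0, 0), E = (1, 0), W = (0, 1) — the answer is frame-independent, so this choice is without loss of generality.
1. Y is the centroid of triangle EAW ⇒ Y = (1/3, 1/3)
2. L is the intersection of line EW and line AY ⇒ L = (1/2, 1/2)
3. N is the centroid of triangle LEY ⇒ N = (11/18, 5/18)
line NY meets AW at K = (0, 2/5)
Y = N + t·(K−N) with t = 5/11, so NY:YK = 5/11:6/11

NY:YK = 5/6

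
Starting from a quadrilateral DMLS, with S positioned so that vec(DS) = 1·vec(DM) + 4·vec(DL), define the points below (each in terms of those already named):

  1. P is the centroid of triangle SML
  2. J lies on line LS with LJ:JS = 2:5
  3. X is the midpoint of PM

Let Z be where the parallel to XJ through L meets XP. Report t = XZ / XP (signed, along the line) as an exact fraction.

t = -8/3

Assign D = (0, 0), M = (1, 0), L = (0, 1), S = (1, 4) — the answer is frame-independent, so this choice is without loss of generality.
1. P is the centroid of triangle SML ⇒ P = (2/3, 5/3)
2. J lies on line LS with LJ:JS = 2:5 ⇒ J = (2/7, 13/7)
3. X is the midpoint of PM ⇒ X = (5/6, 5/6)
through L parallel to XJ: direction (-23/42, 43/42); meets XP at Z = (23/18, -25/18)
Z = X + t·(P−X) with t = -8/3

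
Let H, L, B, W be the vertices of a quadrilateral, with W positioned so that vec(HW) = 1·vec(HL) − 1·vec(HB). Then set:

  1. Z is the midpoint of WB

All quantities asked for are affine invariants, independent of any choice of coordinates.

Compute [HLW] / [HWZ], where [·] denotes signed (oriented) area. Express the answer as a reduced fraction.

[HLW]:[HWZ] = -2

Set H = (0, 0), L = (1, 0), B = (0, 1), W = (1, -1); any affine frame gives the same invariant.
1. Z is the midpoint of WB ⇒ Z = (1/2, 0)
2·[HLW] = -1, 2·[HWZ] = 1/2
[HLW]:[HWZ] = -1:1/2 = -2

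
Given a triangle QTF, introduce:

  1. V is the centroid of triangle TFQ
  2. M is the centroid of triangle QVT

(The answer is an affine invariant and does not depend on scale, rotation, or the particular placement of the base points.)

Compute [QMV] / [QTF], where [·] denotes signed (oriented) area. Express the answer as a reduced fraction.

Choose coordinates Q = (0, 0), T = (1, 0), F = (0, 1).
1. V is the centroid of triangle TFQ ⇒ V = (1/3, 1/3)
2. M is the centroid of triangle QVT ⇒ M = (4/9, 1/9)
2·[QMV] = 1/9, 2·[QTF] = 1
[QMV]:[QTF] = 1/9:1 = 1/9

[QMV]:[QTF] = 1/9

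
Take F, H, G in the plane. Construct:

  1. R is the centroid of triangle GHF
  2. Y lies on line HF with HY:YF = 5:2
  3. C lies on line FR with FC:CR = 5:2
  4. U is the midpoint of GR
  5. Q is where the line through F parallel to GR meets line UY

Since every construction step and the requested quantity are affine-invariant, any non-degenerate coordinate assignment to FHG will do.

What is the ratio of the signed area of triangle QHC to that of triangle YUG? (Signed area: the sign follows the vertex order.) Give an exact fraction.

Set F = (0, 0), H = (1, 0), G = (0, 1); any affine frame gives the same invariant.
1. R is the centroid of triangle GHF ⇒ R = (1/3, 1/3)
2. Y lies on line HF with HY:YF = 5:2 ⇒ Y = (2/7, 0)
3. C lies on line FR with FC:CR = 5:2 ⇒ C = (5/21, 5/21)
4. U is the midpoint of GR ⇒ U = (1/6, 2/3)
5. Q is where the line through F parallel to GR meets line UY ⇒ Q = (4/9, -8/9)
2·[QHC] = 17/21, 2·[YUG] = 1/14
[QHC]:[YUG] = 17/21:1/14 = 34/3

[QHC]:[YUG] = 34/3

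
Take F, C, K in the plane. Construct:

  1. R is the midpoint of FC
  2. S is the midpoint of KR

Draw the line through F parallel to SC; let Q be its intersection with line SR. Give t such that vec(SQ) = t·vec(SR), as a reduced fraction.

t = 2

Work in coordinates with F = (0, 0), C = (1, 0), K = (0, 1).
1. R is the midpoint of FC ⇒ R = (1/2, 0)
2. S is the midpoint of KR ⇒ S = (1/4, 1/2)
through F parallel to SC: direction (3/4, -1/2); meets SR at Q = (3/4, -1/2)
Q = S + t·(R−S) with t = 2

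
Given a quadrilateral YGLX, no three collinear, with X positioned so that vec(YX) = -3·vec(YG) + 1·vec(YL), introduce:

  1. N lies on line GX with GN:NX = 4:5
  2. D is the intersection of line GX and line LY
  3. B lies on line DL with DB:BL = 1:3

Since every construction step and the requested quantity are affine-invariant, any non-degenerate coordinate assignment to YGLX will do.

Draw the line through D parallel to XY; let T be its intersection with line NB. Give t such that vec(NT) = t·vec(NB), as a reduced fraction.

t = 28/109

Assign Y = (0, 0), G = (1, 0), L = (0, 1), X = (-3, 1) — the answer is frame-independent, so this choice is without loss of generality.
1. N lies on line GX with GN:NX = 4:5 ⇒ N = (-7/9, 4/9)
2. D is the intersection of line GX and line LY ⇒ D = (0, 1/4)
3. B lies on line DL with DB:BL = 1:3 ⇒ B = (0, 7/16)
through D parallel to XY: direction (3, -1); meets NB at T = (-63/109, 193/436)
T = N + t·(B−N) with t = 28/109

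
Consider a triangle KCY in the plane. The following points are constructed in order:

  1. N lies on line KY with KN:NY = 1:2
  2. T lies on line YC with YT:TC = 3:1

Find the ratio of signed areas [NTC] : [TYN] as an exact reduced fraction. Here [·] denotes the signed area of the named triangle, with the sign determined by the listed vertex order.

Choose coordinates K = (0, 0), C = (1, 0), Y = (0, 1).
1. N lies on line KY with KN:NY = 1:2 ⇒ N = (0, 1/3)
2. T lies on line YC with YT:TC = 3:1 ⇒ T = (3/4, 1/4)
2·[NTC] = -1/6, 2·[TYN] = 1/2
[NTC]:[TYN] = -1/6:1/2 = -1/3

[NTC]:[TYN] = -1/3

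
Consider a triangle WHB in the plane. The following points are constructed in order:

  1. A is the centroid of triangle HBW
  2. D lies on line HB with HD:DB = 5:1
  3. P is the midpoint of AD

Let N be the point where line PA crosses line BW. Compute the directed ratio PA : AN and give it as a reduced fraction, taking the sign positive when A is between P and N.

PA:AN = -1/4

Choose coordinates W = (0, 0), H = (1, 0), B = (0, 1).
1. A is the centroid of triangle HBW ⇒ A = (1/3, 1/3)
2. D lies on line HB with HD:DB = 5:1 ⇒ D = (1/6, 5/6)
3. P is the midpoint of AD ⇒ P = (1/4, 7/12)
line PA meets BW at N = (0, 4/3)
A = P + t·(N−P) with t = -1/3, so PA:AN = -1/3:4/3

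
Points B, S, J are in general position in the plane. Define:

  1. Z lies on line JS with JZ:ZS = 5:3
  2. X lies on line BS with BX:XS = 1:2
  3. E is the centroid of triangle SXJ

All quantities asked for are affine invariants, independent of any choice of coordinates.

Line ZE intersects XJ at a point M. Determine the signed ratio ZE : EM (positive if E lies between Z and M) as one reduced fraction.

ZE:EM = 7/8

Choose coordinates B = (0, 0), S = (1, 0), J = (0, 1).
1. Z lies on line JS with JZ:ZS = 5:3 ⇒ Z = (5/8, 3/8)
2. X lies on line BS with BX:XS = 1:2 ⇒ X = (1/3, 0)
3. E is the centroid of triangle SXJ ⇒ E = (4/9, 1/3)
line ZE meets XJ at M = (5/21, 2/7)
E = Z + t·(M−Z) with t = 7/15, so ZE:EM = 7/15:8/15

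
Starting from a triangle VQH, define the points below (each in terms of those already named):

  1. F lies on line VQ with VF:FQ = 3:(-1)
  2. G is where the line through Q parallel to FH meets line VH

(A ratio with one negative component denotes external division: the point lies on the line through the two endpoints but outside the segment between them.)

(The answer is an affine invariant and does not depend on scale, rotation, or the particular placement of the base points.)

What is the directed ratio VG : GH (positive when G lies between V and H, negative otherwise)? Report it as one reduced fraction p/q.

Choose coordinates V = (0, 0), Q = (1, 0), H = (0, 1).
1. F lies on line VQ with VF:FQ = 3:(-1) ⇒ F = (3/2, 0)
2. G is where the line through Q parallel to FH meets line VH ⇒ G = (0, 2/3)
G = V + t·(H−V) with t = 2/3, so VG:GH = t:(1−t) = 2/3:1/3

VG:GH = 2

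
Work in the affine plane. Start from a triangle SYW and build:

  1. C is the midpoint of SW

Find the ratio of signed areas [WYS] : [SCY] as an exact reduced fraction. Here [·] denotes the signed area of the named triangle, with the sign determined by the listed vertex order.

Assign S = (0, 0), Y = (1, 0), W = (0, 1) — the answer is frame-independent, so this choice is without loss of generality.
1. C is the midpoint of SW ⇒ C = (0, 1/2)
2·[WYS] = -1, 2·[SCY] = -1/2
[WYS]:[SCY] = -1:-1/2 = 2

[WYS]:[SCY] = 2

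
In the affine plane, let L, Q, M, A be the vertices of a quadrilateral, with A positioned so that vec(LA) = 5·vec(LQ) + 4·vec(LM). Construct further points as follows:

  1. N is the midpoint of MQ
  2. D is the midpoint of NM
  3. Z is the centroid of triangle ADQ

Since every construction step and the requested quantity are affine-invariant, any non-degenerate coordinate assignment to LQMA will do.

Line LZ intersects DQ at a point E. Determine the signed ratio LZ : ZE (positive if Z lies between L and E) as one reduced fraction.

LZ:ZE = -11/8

Assign L = (0, 0), Q = (1, 0), M = (0, 1), A = (5, 4) — the answer is frame-independent, so this choice is without loss of generality.
1. N is the midpoint of MQ ⇒ N = (1/2, 1/2)
2. D is the midpoint of NM ⇒ D = (1/4, 3/4)
3. Z is the centroid of triangle ADQ ⇒ Z = (25/12, 19/12)
line LZ meets DQ at E = (25/44, 19/44)
Z = L + t·(E−L) with t = 11/3, so LZ:ZE = 11/3:-8/3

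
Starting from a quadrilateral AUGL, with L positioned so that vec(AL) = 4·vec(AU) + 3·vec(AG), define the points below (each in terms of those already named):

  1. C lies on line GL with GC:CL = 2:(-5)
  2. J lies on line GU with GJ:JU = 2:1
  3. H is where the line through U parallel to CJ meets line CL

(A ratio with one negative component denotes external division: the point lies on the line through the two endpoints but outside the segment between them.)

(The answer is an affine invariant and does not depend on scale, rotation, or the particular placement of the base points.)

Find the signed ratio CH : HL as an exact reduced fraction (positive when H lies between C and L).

CH:HL = -1/6

Set A = (0, 0), U = (1, 0), G = (0, 1), L = (4, 3); any affine frame gives the same invariant.
1. C lies on line GL with GC:CL = 2:(-5) ⇒ C = (-8/3, -1/3)
2. J lies on line GU with GJ:JU = 2:1 ⇒ J = (2/3, 1/3)
3. H is where the line through U parallel to CJ meets line CL ⇒ H = (-4, -1)
H = C + t·(L−C) with t = -1/5, so CH:HL = t:(1−t) = -1/5:6/5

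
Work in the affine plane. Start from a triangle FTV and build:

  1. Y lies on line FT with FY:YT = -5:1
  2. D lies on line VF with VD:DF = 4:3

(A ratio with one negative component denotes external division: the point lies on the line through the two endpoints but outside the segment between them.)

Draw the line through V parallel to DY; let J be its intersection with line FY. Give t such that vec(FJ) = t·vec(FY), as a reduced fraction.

Work in coordinates with F = (0, 0), T = (1, 0), V = (0, 1).
1. Y lies on line FT with FY:YT = -5:1 ⇒ Y = (5/4, 0)
2. D lies on line VF with VD:DF = 4:3 ⇒ D = (0, 3/7)
through V parallel to DY: direction (5/4, -3/7); meets FY at J = (35/12, 0)
J = F + t·(Y−F) with t = 7/3

t = 7/3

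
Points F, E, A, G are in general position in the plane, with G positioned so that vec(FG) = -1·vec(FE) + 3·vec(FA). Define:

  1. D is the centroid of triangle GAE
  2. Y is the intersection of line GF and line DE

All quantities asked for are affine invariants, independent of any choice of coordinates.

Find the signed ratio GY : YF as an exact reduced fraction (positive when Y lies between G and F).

GY:YF = 1/4

Choose coordinates F = (0, 0), E = (1, 0), A = (0, 1), G = (-1, 3).
1. D is the centroid of triangle GAE ⇒ D = (0, 4/3)
2. Y is the intersection of line GF and line DE ⇒ Y = (-4/5, 12/5)
Y = G + t·(F−G) with t = 1/5, so GY:YF = t:(1−t) = 1/5:4/5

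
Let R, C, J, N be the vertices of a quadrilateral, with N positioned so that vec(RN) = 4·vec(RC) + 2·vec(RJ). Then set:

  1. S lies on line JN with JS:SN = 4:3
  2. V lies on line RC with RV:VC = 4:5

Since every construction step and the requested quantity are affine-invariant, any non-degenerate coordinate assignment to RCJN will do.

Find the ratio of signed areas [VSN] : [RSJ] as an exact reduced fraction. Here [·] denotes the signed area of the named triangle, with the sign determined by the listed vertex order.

[VSN]:[RSJ] = -5/6

Assign R = (0, 0), C = (1, 0), J = (0, 1), N = (4, 2) — the answer is frame-independent, so this choice is without loss of generality.
1. S lies on line JN with JS:SN = 4:3 ⇒ S = (16/7, 11/7)
2. V lies on line RC with RV:VC = 4:5 ⇒ V = (4/9, 0)
2·[VSN] = -40/21, 2·[RSJ] = 16/7
[VSN]:[RSJ] = -40/21:16/7 = -5/6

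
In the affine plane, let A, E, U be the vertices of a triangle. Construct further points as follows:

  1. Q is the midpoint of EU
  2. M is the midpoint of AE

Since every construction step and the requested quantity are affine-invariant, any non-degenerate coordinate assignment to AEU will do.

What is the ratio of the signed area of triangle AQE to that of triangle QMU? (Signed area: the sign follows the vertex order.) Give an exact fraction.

Set A = (0, 0), E = (1, 0), U = (0, 1); any affine frame gives the same invariant.
1. Q is the midpoint of EU ⇒ Q = (1/2, 1/2)
2. M is the midpoint of AE ⇒ M = (1/2, 0)
2·[AQE] = -1/2, 2·[QMU] = -1/4
[AQE]:[QMU] = -1/2:-1/4 = 2

[AQE]:[QMU] = 2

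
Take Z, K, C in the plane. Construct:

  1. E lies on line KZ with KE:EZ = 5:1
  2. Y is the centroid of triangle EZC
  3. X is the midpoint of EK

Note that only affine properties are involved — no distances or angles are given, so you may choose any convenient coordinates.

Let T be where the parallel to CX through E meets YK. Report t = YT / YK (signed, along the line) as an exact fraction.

t = -1/9

Work in coordinates with Z = (0, 0), K = (1, 0), C = (0, 1).
1. E lies on line KZ with KE:EZ = 5:1 ⇒ E = (1/6, 0)
2. Y is the centroid of triangle EZC ⇒ Y = (1/18, 1/3)
3. X is the midpoint of EK ⇒ X = (7/12, 0)
through E parallel to CX: direction (7/12, -1); meets YK at T = (-4/81, 10/27)
T = Y + t·(K−Y) with t = -1/9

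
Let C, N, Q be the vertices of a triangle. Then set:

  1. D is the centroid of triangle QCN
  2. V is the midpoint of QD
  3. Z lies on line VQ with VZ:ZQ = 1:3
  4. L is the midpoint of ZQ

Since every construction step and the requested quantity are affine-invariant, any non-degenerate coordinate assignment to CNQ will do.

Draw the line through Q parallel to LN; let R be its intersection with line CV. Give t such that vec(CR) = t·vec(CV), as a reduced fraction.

Set C = (0, 0), N = (1, 0), Q = (0, 1); any affine frame gives the same invariant.
1. D is the centroid of triangle QCN ⇒ D = (1/3, 1/3)
2. V is the midpoint of QD ⇒ V = (1/6, 2/3)
3. Z lies on line VQ with VZ:ZQ = 1:3 ⇒ Z = (1/8, 3/4)
4. L is the midpoint of ZQ ⇒ L = (1/16, 7/8)
through Q parallel to LN: direction (15/16, -7/8); meets CV at R = (15/74, 30/37)
R = C + t·(V−C) with t = 45/37

t = 45/37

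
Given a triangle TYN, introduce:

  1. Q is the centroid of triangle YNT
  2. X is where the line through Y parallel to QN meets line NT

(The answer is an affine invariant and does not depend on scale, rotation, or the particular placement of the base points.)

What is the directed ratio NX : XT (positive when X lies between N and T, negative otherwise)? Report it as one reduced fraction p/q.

NX:XT = -1/2

Work in coordinates with T = (0, 0), Y = (1, 0), N = (0, 1).
1. Q is the centroid of triangle YNT ⇒ Q = (1/3, 1/3)
2. X is where the line through Y parallel to QN meets line NT ⇒ X = (0, 2)
X = N + t·(T−N) with t = -1, so NX:XT = t:(1−t) = -1:2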